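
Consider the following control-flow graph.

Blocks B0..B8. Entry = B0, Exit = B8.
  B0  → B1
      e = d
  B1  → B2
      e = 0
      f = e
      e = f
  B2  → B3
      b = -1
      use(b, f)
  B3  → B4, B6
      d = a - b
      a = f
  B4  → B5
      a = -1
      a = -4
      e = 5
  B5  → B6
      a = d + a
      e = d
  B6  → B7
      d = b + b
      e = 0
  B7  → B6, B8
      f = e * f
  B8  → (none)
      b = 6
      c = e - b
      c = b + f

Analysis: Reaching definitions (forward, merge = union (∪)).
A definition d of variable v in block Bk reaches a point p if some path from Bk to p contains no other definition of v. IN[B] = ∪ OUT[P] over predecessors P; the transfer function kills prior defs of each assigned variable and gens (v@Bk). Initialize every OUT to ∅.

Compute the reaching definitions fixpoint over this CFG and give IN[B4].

Per-block solution:
  B0: | IN={} | OUT={e@B0}
  B1: | IN={e@B0} | OUT={e@B1, f@B1}
  B2: | IN={e@B1, f@B1} | OUT={b@B2, e@B1, f@B1}
  B3: | IN={b@B2, e@B1, f@B1} | OUT={a@B3, b@B2, d@B3, e@B1, f@B1}
  B4: | IN={a@B3, b@B2, d@B3, e@B1, f@B1} | OUT={a@B4, b@B2, d@B3, e@B4, f@B1}
  B5: | IN={a@B4, b@B2, d@B3, e@B4, f@B1} | OUT={a@B5, b@B2, d@B3, e@B5, f@B1}
  B6: | IN={a@B3, a@B5, b@B2, d@B3, d@B6, e@B1, e@B5, e@B6, f@B1, f@B7} | OUT={a@B3, a@B5, b@B2, d@B6, e@B6, f@B1, f@B7}
  B7: | IN={a@B3, a@B5, b@B2, d@B6, e@B6, f@B1, f@B7} | OUT={a@B3, a@B5, b@B2, d@B6, e@B6, f@B7}
  B8: | IN={a@B3, a@B5, b@B2, d@B6, e@B6, f@B7} | OUT={a@B3, a@B5, b@B8, c@B8, d@B6, e@B6, f@B7}

Merge at B4: IN[B4] = OUT[B3] = {a@B3, b@B2, d@B3, e@B1, f@B1}

Answer: {a@B3, b@B2, d@B3, e@B1, f@B1}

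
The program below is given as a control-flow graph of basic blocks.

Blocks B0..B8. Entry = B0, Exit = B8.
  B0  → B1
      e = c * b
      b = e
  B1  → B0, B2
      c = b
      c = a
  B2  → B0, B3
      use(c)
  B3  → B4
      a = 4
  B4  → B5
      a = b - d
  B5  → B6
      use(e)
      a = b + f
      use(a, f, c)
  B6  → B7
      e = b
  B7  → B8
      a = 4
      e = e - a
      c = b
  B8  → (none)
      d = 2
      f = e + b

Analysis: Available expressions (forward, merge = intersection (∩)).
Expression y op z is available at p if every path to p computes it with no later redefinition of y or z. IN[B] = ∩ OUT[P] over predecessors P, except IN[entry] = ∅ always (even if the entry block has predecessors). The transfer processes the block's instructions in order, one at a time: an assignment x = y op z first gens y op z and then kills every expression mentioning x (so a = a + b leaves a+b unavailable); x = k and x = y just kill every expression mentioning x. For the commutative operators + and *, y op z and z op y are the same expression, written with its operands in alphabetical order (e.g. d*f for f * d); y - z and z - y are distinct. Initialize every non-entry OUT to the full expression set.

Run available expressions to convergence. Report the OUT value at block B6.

Answer: {b+f, b-d}

Working:
Per-block solution:
  B0: | IN={} | OUT={}
  B1: | IN={} | OUT={}
  B2: | IN={} | OUT={}
  B3: | IN={} | OUT={}
  B4: | IN={} | OUT={b-d}
  B5: | IN={b-d} | OUT={b+f, b-d}
  B6: | IN={b+f, b-d} | OUT={b+f, b-d}
  B7: | IN={b+f, b-d} | OUT={b+f, b-d}
  B8: | IN={b+f, b-d} | OUT={b+e}

Merge at B6: IN[B6] = OUT[B5] = {b+f, b-d}
Applying B6's transfer function to that IN value gives OUT[B6] (row B6 above).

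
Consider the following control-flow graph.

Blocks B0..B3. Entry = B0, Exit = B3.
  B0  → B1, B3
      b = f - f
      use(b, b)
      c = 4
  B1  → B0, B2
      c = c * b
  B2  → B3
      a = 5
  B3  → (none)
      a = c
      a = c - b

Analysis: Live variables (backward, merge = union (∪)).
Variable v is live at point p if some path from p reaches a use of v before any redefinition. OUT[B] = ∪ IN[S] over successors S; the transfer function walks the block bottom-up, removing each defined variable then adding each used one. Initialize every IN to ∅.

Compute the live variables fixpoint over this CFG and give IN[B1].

Fixpoint table:
  B0: | IN={f} | OUT={b, c, f}
  B1: | IN={b, c, f} | OUT={b, c, f}
  B2: | IN={b, c} | OUT={b, c}
  B3: | IN={b, c} | OUT={}

Merge at B1: OUT[B1] = IN[B0] ⊔ IN[B2] = {b, c, f}
Applying B1's transfer function to that OUT value gives IN[B1] (row B1 above).

Answer: {b, c, f}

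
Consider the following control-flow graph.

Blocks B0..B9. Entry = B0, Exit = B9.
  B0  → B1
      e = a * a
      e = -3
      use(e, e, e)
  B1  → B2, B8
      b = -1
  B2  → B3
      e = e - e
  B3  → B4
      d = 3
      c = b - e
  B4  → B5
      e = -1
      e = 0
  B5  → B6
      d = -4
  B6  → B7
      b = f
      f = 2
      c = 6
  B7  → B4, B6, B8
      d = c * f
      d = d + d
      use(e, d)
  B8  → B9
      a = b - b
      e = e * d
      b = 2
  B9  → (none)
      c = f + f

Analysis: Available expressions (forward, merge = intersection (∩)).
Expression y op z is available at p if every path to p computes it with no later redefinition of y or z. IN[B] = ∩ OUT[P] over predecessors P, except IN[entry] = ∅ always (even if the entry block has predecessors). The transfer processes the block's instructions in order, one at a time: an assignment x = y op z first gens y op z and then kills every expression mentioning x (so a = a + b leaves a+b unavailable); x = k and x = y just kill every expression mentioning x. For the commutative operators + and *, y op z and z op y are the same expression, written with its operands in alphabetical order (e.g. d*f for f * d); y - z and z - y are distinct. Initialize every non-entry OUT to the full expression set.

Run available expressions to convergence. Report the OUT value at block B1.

Answer: {a*a}

Working:
Converged values:
  B0: | IN={} | OUT={a*a}
  B1: | IN={a*a} | OUT={a*a}
  B2: | IN={a*a} | OUT={a*a}
  B3: | IN={a*a} | OUT={a*a, b-e}
  B4: | IN={a*a} | OUT={a*a}
  B5: | IN={a*a} | OUT={a*a}
  B6: | IN={a*a} | OUT={a*a}
  B7: | IN={a*a} | OUT={a*a, c*f}
  B8: | IN={a*a} | OUT={}
  B9: | IN={} | OUT={f+f}

Merge at B1: IN[B1] = OUT[B0] = {a*a}
Applying B1's transfer function to that IN value gives OUT[B1] (row B1 above).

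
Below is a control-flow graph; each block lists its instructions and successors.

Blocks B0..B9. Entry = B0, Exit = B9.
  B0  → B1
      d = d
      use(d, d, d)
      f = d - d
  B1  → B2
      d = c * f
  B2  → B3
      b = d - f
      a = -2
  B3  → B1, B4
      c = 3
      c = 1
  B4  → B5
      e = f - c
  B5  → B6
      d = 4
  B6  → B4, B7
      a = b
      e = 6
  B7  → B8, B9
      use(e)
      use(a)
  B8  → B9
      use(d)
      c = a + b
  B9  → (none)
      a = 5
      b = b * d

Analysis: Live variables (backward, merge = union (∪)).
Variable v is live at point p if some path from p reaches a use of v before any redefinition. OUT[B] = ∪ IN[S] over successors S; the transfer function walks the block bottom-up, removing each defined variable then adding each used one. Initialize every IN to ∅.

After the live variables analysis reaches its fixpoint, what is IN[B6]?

Answer: {b, c, d, f}

Derivation:
Per-block solution:
  B0:   IN={c, d}   OUT={c, f}
  B1:   IN={c, f}   OUT={d, f}
  B2:   IN={d, f}   OUT={b, f}
  B3:   IN={b, f}   OUT={b, c, f}
  B4:   IN={b, c, f}   OUT={b, c, f}
  B5:   IN={b, c, f}   OUT={b, c, d, f}
  B6:   IN={b, c, d, f}   OUT={a, b, c, d, e, f}
  B7:   IN={a, b, d, e}   OUT={a, b, d}
  B8:   IN={a, b, d}   OUT={b, d}
  B9:   IN={b, d}   OUT={}

Merge at B6: OUT[B6] = IN[B4] ⊔ IN[B7] = {a, b, c, d, e, f}
Applying B6's transfer function to that OUT value gives IN[B6] (row B6 above).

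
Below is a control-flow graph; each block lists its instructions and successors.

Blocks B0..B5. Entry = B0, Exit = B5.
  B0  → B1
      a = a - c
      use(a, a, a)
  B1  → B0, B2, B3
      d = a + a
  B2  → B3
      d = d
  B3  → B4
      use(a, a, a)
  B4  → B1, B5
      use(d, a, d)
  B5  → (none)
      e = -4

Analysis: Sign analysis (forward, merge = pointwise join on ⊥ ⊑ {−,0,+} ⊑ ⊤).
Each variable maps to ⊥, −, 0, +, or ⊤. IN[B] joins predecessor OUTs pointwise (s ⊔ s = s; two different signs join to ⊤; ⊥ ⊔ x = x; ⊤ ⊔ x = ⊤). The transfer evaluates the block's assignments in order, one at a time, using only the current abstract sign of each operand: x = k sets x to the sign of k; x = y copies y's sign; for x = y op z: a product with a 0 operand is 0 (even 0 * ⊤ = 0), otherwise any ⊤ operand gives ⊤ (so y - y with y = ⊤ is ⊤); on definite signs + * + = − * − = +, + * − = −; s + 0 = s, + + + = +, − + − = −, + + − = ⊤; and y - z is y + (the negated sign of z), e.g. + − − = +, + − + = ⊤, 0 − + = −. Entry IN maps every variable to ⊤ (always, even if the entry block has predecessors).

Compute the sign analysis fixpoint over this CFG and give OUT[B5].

Per-block solution:
  B0:   IN=(all ⊤)   OUT=(all ⊤)
  B1:   IN=(all ⊤)   OUT=(all ⊤)
  B2:   IN=(all ⊤)   OUT=(all ⊤)
  B3:   IN=(all ⊤)   OUT=(all ⊤)
  B4:   IN=(all ⊤)   OUT=(all ⊤)
  B5:   IN=(all ⊤)   OUT={e:-; rest ⊤}

Merge at B5: IN[B5] = OUT[B4] = {a: ⊤, b: ⊤, c: ⊤, d: ⊤, e: ⊤, f: ⊤}
Applying B5's transfer function to that IN value gives OUT[B5] (row B5 above).

Answer: {a: ⊤, b: ⊤, c: ⊤, d: ⊤, e: -, f: ⊤}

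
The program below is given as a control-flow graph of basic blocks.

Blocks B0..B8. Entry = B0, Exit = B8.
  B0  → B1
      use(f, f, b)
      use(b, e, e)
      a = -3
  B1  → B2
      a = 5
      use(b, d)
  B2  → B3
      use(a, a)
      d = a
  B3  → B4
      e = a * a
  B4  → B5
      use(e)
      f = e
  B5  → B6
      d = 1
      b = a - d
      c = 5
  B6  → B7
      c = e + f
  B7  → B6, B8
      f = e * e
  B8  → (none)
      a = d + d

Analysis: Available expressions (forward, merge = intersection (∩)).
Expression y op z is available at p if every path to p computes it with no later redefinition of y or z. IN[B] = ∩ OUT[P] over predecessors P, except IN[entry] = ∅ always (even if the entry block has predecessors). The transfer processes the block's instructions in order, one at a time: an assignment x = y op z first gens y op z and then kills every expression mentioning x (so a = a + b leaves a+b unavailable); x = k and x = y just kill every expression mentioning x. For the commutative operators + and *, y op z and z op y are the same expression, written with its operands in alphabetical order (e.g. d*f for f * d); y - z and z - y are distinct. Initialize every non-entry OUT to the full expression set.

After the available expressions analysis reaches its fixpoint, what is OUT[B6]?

Converged values:
  B0:  IN={}  OUT={}
  B1:  IN={}  OUT={}
  B2:  IN={}  OUT={}
  B3:  IN={}  OUT={a*a}
  B4:  IN={a*a}  OUT={a*a}
  B5:  IN={a*a}  OUT={a*a, a-d}
  B6:  IN={a*a, a-d}  OUT={a*a, a-d, e+f}
  B7:  IN={a*a, a-d, e+f}  OUT={a*a, a-d, e*e}
  B8:  IN={a*a, a-d, e*e}  OUT={d+d, e*e}

Merge at B6: IN[B6] = OUT[B5] ∩ OUT[B7] = {a*a, a-d}
Applying B6's transfer function to that IN value gives OUT[B6] (row B6 above).

Answer: {a*a, a-d, e+f}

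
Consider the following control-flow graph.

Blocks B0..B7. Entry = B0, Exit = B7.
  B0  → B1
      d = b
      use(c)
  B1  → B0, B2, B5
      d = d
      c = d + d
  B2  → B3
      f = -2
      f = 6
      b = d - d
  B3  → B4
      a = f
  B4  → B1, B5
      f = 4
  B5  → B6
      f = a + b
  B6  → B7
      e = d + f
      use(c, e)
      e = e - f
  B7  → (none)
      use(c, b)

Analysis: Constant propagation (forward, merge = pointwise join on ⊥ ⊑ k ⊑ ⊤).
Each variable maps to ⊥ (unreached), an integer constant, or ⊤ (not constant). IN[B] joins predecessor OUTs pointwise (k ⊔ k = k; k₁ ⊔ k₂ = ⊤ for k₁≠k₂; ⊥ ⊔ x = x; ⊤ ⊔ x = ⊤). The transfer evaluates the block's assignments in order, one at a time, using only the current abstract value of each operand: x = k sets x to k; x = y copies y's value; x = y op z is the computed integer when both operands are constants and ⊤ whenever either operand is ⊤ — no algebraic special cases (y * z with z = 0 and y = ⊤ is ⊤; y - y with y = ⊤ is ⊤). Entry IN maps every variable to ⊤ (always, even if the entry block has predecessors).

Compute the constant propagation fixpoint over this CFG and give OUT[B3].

Answer: {a: 6, b: ⊤, c: ⊤, d: ⊤, e: ⊤, f: 6}

Derivation:
Fixpoint table:
  B0:   IN=(all ⊤)   OUT=(all ⊤)
  B1:   IN=(all ⊤)   OUT=(all ⊤)
  B2:   IN=(all ⊤)   OUT={f:6; rest ⊤}
  B3:   IN={f:6; rest ⊤}   OUT={a:6, f:6; rest ⊤}
  B4:   IN={a:6, f:6; rest ⊤}   OUT={a:6, f:4; rest ⊤}
  B5:   IN=(all ⊤)   OUT=(all ⊤)
  B6:   IN=(all ⊤)   OUT=(all ⊤)
  B7:   IN=(all ⊤)   OUT=(all ⊤)

Merge at B3: IN[B3] = OUT[B2] = {a: ⊤, b: ⊤, c: ⊤, d: ⊤, e: ⊤, f: 6}
Applying B3's transfer function to that IN value gives OUT[B3] (row B3 above).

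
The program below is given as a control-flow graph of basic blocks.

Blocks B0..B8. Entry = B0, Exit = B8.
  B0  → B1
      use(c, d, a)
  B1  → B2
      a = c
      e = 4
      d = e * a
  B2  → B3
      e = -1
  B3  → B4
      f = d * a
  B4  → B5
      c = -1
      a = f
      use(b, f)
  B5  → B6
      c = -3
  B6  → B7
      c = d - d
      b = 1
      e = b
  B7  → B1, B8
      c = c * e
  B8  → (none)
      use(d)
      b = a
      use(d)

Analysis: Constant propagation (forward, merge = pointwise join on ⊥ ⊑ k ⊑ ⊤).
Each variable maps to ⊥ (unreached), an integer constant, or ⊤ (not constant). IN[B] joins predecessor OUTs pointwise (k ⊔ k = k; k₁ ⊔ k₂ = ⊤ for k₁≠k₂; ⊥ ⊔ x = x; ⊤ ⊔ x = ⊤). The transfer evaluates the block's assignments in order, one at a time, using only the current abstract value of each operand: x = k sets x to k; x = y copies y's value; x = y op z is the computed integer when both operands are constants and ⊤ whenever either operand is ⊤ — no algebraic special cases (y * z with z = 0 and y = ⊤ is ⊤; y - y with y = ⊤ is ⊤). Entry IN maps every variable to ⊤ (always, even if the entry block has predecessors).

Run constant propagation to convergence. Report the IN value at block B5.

Answer: {a: ⊤, b: ⊤, c: -1, d: ⊤, e: -1, f: ⊤}

Working:
Fixpoint table:
  B0:  IN=(all ⊤)  OUT=(all ⊤)
  B1:  IN=(all ⊤)  OUT={e:4; rest ⊤}
  B2:  IN={e:4; rest ⊤}  OUT={e:-1; rest ⊤}
  B3:  IN={e:-1; rest ⊤}  OUT={e:-1; rest ⊤}
  B4:  IN={e:-1; rest ⊤}  OUT={c:-1, e:-1; rest ⊤}
  B5:  IN={c:-1, e:-1; rest ⊤}  OUT={c:-3, e:-1; rest ⊤}
  B6:  IN={c:-3, e:-1; rest ⊤}  OUT={b:1, e:1; rest ⊤}
  B7:  IN={b:1, e:1; rest ⊤}  OUT={b:1, e:1; rest ⊤}
  B8:  IN={b:1, e:1; rest ⊤}  OUT={e:1; rest ⊤}

Merge at B5: IN[B5] = OUT[B4] = {a: ⊤, b: ⊤, c: -1, d: ⊤, e: -1, f: ⊤}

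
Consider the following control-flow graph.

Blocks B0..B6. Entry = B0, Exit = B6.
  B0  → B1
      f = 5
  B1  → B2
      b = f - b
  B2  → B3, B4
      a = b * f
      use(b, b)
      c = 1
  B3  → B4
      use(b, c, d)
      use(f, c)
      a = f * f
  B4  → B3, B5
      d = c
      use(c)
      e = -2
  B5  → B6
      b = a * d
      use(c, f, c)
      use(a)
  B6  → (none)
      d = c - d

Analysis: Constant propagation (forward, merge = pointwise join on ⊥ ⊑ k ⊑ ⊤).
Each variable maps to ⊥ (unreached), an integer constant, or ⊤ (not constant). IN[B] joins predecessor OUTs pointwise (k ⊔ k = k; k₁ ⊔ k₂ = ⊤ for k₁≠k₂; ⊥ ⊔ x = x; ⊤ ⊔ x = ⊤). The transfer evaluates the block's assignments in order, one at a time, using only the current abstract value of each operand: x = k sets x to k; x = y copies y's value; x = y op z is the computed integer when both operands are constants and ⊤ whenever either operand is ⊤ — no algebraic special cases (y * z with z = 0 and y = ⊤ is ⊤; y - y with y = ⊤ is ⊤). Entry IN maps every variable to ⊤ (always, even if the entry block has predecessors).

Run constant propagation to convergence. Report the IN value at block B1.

Fixpoint table:
  B0:  IN=(all ⊤)  OUT={f:5; rest ⊤}
  B1:  IN={f:5; rest ⊤}  OUT={f:5; rest ⊤}
  B2:  IN={f:5; rest ⊤}  OUT={c:1, f:5; rest ⊤}
  B3:  IN={c:1, f:5; rest ⊤}  OUT={a:25, c:1, f:5; rest ⊤}
  B4:  IN={c:1, f:5; rest ⊤}  OUT={c:1, d:1, e:-2, f:5; rest ⊤}
  B5:  IN={c:1, d:1, e:-2, f:5; rest ⊤}  OUT={c:1, d:1, e:-2, f:5; rest ⊤}
  B6:  IN={c:1, d:1, e:-2, f:5; rest ⊤}  OUT={c:1, d:0, e:-2, f:5; rest ⊤}

Merge at B1: IN[B1] = OUT[B0] = {a: ⊤, b: ⊤, c: ⊤, d: ⊤, e: ⊤, f: 5}

Answer: {a: ⊤, b: ⊤, c: ⊤, d: ⊤, e: ⊤, f: 5}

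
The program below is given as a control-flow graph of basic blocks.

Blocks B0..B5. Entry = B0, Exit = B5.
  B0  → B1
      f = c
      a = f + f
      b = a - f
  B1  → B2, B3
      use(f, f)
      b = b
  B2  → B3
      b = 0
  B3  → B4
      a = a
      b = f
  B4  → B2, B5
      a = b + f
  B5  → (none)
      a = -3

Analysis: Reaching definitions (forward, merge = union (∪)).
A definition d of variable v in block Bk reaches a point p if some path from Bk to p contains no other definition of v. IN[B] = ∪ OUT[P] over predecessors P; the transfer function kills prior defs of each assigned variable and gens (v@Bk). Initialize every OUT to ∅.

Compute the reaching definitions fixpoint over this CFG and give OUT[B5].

Converged values:
  B0: | IN={} | OUT={a@B0, b@B0, f@B0}
  B1: | IN={a@B0, b@B0, f@B0} | OUT={a@B0, b@B1, f@B0}
  B2: | IN={a@B0, a@B4, b@B1, b@B3, f@B0} | OUT={a@B0, a@B4, b@B2, f@B0}
  B3: | IN={a@B0, a@B4, b@B1, b@B2, f@B0} | OUT={a@B3, b@B3, f@B0}
  B4: | IN={a@B3, b@B3, f@B0} | OUT={a@B4, b@B3, f@B0}
  B5: | IN={a@B4, b@B3, f@B0} | OUT={a@B5, b@B3, f@B0}

Merge at B5: IN[B5] = OUT[B4] = {a@B4, b@B3, f@B0}
Applying B5's transfer function to that IN value gives OUT[B5] (row B5 above).

Answer: {a@B5, b@B3, f@B0}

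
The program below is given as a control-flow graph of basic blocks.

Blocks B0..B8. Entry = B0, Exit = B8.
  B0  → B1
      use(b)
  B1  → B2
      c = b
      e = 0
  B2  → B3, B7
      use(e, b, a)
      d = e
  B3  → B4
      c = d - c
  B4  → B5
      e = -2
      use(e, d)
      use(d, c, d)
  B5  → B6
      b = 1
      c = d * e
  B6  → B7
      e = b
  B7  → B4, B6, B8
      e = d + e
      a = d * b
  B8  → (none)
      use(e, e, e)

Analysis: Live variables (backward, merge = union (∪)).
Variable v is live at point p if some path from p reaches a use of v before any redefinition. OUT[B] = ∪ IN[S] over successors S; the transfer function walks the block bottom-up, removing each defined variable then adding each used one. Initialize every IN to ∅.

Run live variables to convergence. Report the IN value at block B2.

Converged values:
  B0:  IN={a, b}  OUT={a, b}
  B1:  IN={a, b}  OUT={a, b, c, e}
  B2:  IN={a, b, c, e}  OUT={b, c, d, e}
  B3:  IN={c, d}  OUT={c, d}
  B4:  IN={c, d}  OUT={d, e}
  B5:  IN={d, e}  OUT={b, c, d}
  B6:  IN={b, c, d}  OUT={b, c, d, e}
  B7:  IN={b, c, d, e}  OUT={b, c, d, e}
  B8:  IN={e}  OUT={}

Merge at B2: OUT[B2] = IN[B3] ⊔ IN[B7] = {b, c, d, e}
Applying B2's transfer function to that OUT value gives IN[B2] (row B2 above).

Answer: {a, b, c, e}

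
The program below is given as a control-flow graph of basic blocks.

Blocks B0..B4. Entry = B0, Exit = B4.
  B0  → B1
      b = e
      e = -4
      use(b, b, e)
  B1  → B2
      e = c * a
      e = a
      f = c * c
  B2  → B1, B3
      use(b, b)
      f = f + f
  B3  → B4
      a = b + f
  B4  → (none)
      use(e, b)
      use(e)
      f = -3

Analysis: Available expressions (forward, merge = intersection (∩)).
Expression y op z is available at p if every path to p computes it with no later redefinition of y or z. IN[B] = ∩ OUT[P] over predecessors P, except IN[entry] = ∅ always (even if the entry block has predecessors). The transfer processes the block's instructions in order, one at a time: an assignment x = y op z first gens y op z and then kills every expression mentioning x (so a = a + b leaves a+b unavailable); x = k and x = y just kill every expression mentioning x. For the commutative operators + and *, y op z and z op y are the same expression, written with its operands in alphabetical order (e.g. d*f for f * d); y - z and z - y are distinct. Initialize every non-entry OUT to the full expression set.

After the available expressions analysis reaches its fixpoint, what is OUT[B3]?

Per-block solution:
  B0:  IN={}  OUT={}
  B1:  IN={}  OUT={a*c, c*c}
  B2:  IN={a*c, c*c}  OUT={a*c, c*c}
  B3:  IN={a*c, c*c}  OUT={b+f, c*c}
  B4:  IN={b+f, c*c}  OUT={c*c}

Merge at B3: IN[B3] = OUT[B2] = {a*c, c*c}
Applying B3's transfer function to that IN value gives OUT[B3] (row B3 above).

Answer: {b+f, c*c}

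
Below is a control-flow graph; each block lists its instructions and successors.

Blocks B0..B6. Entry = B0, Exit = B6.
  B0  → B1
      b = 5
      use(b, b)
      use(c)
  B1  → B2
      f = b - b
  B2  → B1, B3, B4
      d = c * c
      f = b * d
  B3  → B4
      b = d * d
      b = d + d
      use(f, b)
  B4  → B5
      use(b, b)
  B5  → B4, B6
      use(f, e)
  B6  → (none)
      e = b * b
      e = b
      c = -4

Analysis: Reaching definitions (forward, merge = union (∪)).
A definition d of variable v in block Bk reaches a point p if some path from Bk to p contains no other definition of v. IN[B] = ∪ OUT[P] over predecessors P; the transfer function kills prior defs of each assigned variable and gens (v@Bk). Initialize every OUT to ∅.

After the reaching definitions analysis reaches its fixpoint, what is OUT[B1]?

Answer: {b@B0, d@B2, f@B1}

Trace:
Per-block solution:
  B0:   IN={}   OUT={b@B0}
  B1:   IN={b@B0, d@B2, f@B2}   OUT={b@B0, d@B2, f@B1}
  B2:   IN={b@B0, d@B2, f@B1}   OUT={b@B0, d@B2, f@B2}
  B3:   IN={b@B0, d@B2, f@B2}   OUT={b@B3, d@B2, f@B2}
  B4:   IN={b@B0, b@B3, d@B2, f@B2}   OUT={b@B0, b@B3, d@B2, f@B2}
  B5:   IN={b@B0, b@B3, d@B2, f@B2}   OUT={b@B0, b@B3, d@B2, f@B2}
  B6:   IN={b@B0, b@B3, d@B2, f@B2}   OUT={b@B0, b@B3, c@B6, d@B2, e@B6, f@B2}

Merge at B1: IN[B1] = OUT[B0] ⊔ OUT[B2] = {b@B0, d@B2, f@B2}
Applying B1's transfer function to that IN value gives OUT[B1] (row B1 above).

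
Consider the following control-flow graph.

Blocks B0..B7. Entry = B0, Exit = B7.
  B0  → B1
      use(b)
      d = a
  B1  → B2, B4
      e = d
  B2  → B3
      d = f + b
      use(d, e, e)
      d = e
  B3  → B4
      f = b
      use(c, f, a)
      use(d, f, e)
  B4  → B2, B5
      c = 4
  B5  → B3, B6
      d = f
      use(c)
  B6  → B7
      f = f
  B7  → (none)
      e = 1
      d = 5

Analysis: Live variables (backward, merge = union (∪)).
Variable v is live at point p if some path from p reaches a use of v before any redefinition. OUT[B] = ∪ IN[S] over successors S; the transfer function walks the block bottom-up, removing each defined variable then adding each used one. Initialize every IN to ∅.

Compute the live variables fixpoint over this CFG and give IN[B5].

Answer: {a, b, c, e, f}

Derivation:
Per-block solution:
  B0: | IN={a, b, c, f} | OUT={a, b, c, d, f}
  B1: | IN={a, b, c, d, f} | OUT={a, b, c, e, f}
  B2: | IN={a, b, c, e, f} | OUT={a, b, c, d, e}
  B3: | IN={a, b, c, d, e} | OUT={a, b, e, f}
  B4: | IN={a, b, e, f} | OUT={a, b, c, e, f}
  B5: | IN={a, b, c, e, f} | OUT={a, b, c, d, e, f}
  B6: | IN={f} | OUT={}
  B7: | IN={} | OUT={}

Merge at B5: OUT[B5] = IN[B3] ⊔ IN[B6] = {a, b, c, d, e, f}
Applying B5's transfer function to that OUT value gives IN[B5] (row B5 above).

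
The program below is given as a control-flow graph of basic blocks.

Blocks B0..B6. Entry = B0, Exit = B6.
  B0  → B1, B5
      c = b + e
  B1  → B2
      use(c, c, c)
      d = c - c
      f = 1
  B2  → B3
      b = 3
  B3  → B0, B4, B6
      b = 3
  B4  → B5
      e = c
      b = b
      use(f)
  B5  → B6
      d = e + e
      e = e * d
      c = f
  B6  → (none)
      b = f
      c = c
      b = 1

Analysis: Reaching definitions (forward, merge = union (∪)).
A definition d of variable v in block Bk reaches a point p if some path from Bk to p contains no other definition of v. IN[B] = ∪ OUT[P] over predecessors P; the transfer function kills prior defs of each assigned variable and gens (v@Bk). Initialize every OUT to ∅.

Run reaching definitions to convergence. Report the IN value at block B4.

Per-block solution:
  B0: | IN={b@B3, c@B0, d@B1, f@B1} | OUT={b@B3, c@B0, d@B1, f@B1}
  B1: | IN={b@B3, c@B0, d@B1, f@B1} | OUT={b@B3, c@B0, d@B1, f@B1}
  B2: | IN={b@B3, c@B0, d@B1, f@B1} | OUT={b@B2, c@B0, d@B1, f@B1}
  B3: | IN={b@B2, c@B0, d@B1, f@B1} | OUT={b@B3, c@B0, d@B1, f@B1}
  B4: | IN={b@B3, c@B0, d@B1, f@B1} | OUT={b@B4, c@B0, d@B1, e@B4, f@B1}
  B5: | IN={b@B3, b@B4, c@B0, d@B1, e@B4, f@B1} | OUT={b@B3, b@B4, c@B5, d@B5, e@B5, f@B1}
  B6: | IN={b@B3, b@B4, c@B0, c@B5, d@B1, d@B5, e@B5, f@B1} | OUT={b@B6, c@B6, d@B1, d@B5, e@B5, f@B1}

Merge at B4: IN[B4] = OUT[B3] = {b@B3, c@B0, d@B1, f@B1}

Answer: {b@B3, c@B0, d@B1, f@B1}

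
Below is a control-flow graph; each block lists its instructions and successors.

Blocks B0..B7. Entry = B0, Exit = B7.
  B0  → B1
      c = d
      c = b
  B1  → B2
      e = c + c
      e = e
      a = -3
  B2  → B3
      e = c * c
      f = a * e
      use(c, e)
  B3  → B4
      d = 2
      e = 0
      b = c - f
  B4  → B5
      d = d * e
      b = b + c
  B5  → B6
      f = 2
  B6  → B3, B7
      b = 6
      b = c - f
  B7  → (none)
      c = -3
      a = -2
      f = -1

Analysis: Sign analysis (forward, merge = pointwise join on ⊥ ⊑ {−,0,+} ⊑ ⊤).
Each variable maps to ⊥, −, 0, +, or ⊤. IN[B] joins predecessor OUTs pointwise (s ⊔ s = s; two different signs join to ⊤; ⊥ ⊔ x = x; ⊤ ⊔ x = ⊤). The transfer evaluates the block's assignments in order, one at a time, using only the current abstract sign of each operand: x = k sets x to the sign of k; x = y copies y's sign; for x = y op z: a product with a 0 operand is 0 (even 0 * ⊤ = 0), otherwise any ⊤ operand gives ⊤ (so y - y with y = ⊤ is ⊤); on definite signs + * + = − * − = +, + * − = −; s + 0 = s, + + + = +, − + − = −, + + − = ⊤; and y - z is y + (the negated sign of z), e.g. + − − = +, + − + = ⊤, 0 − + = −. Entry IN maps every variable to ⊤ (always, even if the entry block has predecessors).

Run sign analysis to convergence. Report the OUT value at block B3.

Fixpoint table:
  B0:  IN=(all ⊤)  OUT=(all ⊤)
  B1:  IN=(all ⊤)  OUT={a:-; rest ⊤}
  B2:  IN={a:-; rest ⊤}  OUT={a:-; rest ⊤}
  B3:  IN={a:-; rest ⊤}  OUT={a:-, d:+, e:0; rest ⊤}
  B4:  IN={a:-, d:+, e:0; rest ⊤}  OUT={a:-, d:0, e:0; rest ⊤}
  B5:  IN={a:-, d:0, e:0; rest ⊤}  OUT={a:-, d:0, e:0, f:+; rest ⊤}
  B6:  IN={a:-, d:0, e:0, f:+; rest ⊤}  OUT={a:-, d:0, e:0, f:+; rest ⊤}
  B7:  IN={a:-, d:0, e:0, f:+; rest ⊤}  OUT={a:-, c:-, d:0, e:0, f:-; rest ⊤}

Merge at B3: IN[B3] = OUT[B2] ⊔ OUT[B6] = {a: -, b: ⊤, c: ⊤, d: ⊤, e: ⊤, f: ⊤}
Applying B3's transfer function to that IN value gives OUT[B3] (row B3 above).

Answer: {a: -, b: ⊤, c: ⊤, d: +, e: 0, f: ⊤}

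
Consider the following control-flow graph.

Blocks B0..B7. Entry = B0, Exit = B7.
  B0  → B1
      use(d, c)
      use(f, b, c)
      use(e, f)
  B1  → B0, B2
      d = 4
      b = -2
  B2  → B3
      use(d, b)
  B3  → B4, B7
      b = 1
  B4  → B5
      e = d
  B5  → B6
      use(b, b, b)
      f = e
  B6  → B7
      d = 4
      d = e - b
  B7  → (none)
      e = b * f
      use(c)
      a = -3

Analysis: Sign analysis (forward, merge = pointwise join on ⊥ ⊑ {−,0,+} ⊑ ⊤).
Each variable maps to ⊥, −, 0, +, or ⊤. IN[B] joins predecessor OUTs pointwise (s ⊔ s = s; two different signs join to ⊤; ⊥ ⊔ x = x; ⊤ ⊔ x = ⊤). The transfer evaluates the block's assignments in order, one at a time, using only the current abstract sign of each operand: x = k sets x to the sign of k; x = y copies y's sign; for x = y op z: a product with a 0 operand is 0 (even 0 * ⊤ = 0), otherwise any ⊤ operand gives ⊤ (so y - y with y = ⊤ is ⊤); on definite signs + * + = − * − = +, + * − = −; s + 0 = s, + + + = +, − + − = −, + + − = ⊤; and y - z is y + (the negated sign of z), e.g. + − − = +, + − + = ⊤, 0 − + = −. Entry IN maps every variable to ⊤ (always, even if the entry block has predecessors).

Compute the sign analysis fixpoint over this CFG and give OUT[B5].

Converged values:
  B0:  IN=(all ⊤)  OUT=(all ⊤)
  B1:  IN=(all ⊤)  OUT={b:-, d:+; rest ⊤}
  B2:  IN={b:-, d:+; rest ⊤}  OUT={b:-, d:+; rest ⊤}
  B3:  IN={b:-, d:+; rest ⊤}  OUT={b:+, d:+; rest ⊤}
  B4:  IN={b:+, d:+; rest ⊤}  OUT={b:+, d:+, e:+; rest ⊤}
  B5:  IN={b:+, d:+, e:+; rest ⊤}  OUT={b:+, d:+, e:+, f:+; rest ⊤}
  B6:  IN={b:+, d:+, e:+, f:+; rest ⊤}  OUT={b:+, e:+, f:+; rest ⊤}
  B7:  IN={b:+; rest ⊤}  OUT={a:-, b:+; rest ⊤}

Merge at B5: IN[B5] = OUT[B4] = {a: ⊤, b: +, c: ⊤, d: +, e: +, f: ⊤}
Applying B5's transfer function to that IN value gives OUT[B5] (row B5 above).

Answer: {a: ⊤, b: +, c: ⊤, d: +, e: +, f: +}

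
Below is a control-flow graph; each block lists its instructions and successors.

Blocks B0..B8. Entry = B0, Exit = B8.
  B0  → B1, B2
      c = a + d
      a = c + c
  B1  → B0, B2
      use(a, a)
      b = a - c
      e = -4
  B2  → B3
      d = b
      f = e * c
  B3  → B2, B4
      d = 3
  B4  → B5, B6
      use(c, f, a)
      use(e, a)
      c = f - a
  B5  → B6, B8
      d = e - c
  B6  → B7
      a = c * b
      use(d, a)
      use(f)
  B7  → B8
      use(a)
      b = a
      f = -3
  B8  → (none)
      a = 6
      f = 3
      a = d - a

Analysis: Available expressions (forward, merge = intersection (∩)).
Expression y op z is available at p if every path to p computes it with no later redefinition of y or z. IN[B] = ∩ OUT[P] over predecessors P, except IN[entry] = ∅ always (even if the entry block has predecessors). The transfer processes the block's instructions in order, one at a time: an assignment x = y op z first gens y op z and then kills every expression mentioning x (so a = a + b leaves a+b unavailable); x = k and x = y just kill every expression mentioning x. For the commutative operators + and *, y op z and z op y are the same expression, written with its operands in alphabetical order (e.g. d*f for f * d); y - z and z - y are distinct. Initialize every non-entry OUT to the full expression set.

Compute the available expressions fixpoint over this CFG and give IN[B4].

Answer: {c*e, c+c}

Working:
Per-block solution:
  B0:  IN={}  OUT={c+c}
  B1:  IN={c+c}  OUT={a-c, c+c}
  B2:  IN={c+c}  OUT={c*e, c+c}
  B3:  IN={c*e, c+c}  OUT={c*e, c+c}
  B4:  IN={c*e, c+c}  OUT={f-a}
  B5:  IN={f-a}  OUT={e-c, f-a}
  B6:  IN={f-a}  OUT={b*c}
  B7:  IN={b*c}  OUT={}
  B8:  IN={}  OUT={}

Merge at B4: IN[B4] = OUT[B3] = {c*e, c+c}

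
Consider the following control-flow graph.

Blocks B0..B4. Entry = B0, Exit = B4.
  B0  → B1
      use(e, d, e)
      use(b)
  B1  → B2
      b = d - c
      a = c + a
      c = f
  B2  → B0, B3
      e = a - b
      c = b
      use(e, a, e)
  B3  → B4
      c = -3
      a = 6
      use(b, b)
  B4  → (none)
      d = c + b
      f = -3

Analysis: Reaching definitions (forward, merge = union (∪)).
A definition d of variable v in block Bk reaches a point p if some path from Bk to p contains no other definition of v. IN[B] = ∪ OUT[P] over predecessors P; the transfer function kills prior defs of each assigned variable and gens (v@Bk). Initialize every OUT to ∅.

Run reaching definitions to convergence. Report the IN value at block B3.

Answer: {a@B1, b@B1, c@B2, e@B2}

Trace:
Per-block solution:
  B0:  IN={a@B1, b@B1, c@B2, e@B2}  OUT={a@B1, b@B1, c@B2, e@B2}
  B1:  IN={a@B1, b@B1, c@B2, e@B2}  OUT={a@B1, b@B1, c@B1, e@B2}
  B2:  IN={a@B1, b@B1, c@B1, e@B2}  OUT={a@B1, b@B1, c@B2, e@B2}
  B3:  IN={a@B1, b@B1, c@B2, e@B2}  OUT={a@B3, b@B1, c@B3, e@B2}
  B4:  IN={a@B3, b@B1, c@B3, e@B2}  OUT={a@B3, b@B1, c@B3, d@B4, e@B2, f@B4}

Merge at B3: IN[B3] = OUT[B2] = {a@B1, b@B1, c@B2, e@B2}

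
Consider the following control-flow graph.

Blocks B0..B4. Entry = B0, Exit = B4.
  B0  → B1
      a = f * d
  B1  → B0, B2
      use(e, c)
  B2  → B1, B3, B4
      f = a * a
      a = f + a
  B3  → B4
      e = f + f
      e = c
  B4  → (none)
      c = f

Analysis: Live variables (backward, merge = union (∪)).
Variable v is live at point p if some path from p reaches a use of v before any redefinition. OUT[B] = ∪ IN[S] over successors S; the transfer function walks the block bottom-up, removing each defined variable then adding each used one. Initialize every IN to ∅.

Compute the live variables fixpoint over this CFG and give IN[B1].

Fixpoint table:
  B0:   IN={c, d, e, f}   OUT={a, c, d, e, f}
  B1:   IN={a, c, d, e, f}   OUT={a, c, d, e, f}
  B2:   IN={a, c, d, e}   OUT={a, c, d, e, f}
  B3:   IN={c, f}   OUT={f}
  B4:   IN={f}   OUT={}

Merge at B1: OUT[B1] = IN[B0] ⊔ IN[B2] = {a, c, d, e, f}
Applying B1's transfer function to that OUT value gives IN[B1] (row B1 above).

Answer: {a, c, d, e, f}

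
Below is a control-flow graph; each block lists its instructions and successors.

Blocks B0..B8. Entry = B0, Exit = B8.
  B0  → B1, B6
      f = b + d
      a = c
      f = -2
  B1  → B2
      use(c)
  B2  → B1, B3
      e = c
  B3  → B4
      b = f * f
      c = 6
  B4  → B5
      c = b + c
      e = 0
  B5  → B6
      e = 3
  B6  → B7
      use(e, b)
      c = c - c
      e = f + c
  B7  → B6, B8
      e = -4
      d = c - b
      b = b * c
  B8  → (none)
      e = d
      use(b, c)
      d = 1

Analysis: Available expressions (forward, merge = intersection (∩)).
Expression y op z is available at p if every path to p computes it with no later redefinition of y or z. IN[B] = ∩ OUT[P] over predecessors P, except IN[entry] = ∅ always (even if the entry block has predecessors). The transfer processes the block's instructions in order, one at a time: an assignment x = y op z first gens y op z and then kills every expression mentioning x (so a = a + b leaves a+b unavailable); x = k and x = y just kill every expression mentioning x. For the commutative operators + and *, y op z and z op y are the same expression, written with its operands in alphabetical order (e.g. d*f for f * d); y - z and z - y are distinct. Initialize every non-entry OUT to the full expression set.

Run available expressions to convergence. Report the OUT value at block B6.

Answer: {c+f}

Working:
Converged values:
  B0:  IN={}  OUT={b+d}
  B1:  IN={b+d}  OUT={b+d}
  B2:  IN={b+d}  OUT={b+d}
  B3:  IN={b+d}  OUT={f*f}
  B4:  IN={f*f}  OUT={f*f}
  B5:  IN={f*f}  OUT={f*f}
  B6:  IN={}  OUT={c+f}
  B7:  IN={c+f}  OUT={c+f}
  B8:  IN={c+f}  OUT={c+f}

Merge at B6: IN[B6] = OUT[B0] ∩ OUT[B5] ∩ OUT[B7] = {}
Applying B6's transfer function to that IN value gives OUT[B6] (row B6 above).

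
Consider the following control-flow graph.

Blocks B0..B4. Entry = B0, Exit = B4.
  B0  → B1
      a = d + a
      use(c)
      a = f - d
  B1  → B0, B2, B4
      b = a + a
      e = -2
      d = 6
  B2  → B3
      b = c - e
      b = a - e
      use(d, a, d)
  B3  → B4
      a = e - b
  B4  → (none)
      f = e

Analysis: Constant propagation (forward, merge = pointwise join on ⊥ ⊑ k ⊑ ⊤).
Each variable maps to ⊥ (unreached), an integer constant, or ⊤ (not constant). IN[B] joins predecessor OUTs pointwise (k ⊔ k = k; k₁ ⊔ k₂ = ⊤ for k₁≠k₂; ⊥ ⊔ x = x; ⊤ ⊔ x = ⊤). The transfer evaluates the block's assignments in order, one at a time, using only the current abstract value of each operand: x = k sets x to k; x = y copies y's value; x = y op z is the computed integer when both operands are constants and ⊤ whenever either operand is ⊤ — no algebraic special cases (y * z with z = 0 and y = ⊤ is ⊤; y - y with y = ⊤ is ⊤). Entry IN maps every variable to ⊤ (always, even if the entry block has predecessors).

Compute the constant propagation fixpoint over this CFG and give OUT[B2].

Answer: {a: ⊤, b: ⊤, c: ⊤, d: 6, e: -2, f: ⊤}

Trace:
Converged values:
  B0:   IN=(all ⊤)   OUT=(all ⊤)
  B1:   IN=(all ⊤)   OUT={d:6, e:-2; rest ⊤}
  B2:   IN={d:6, e:-2; rest ⊤}   OUT={d:6, e:-2; rest ⊤}
  B3:   IN={d:6, e:-2; rest ⊤}   OUT={d:6, e:-2; rest ⊤}
  B4:   IN={d:6, e:-2; rest ⊤}   OUT={d:6, e:-2, f:-2; rest ⊤}

Merge at B2: IN[B2] = OUT[B1] = {a: ⊤, b: ⊤, c: ⊤, d: 6, e: -2, f: ⊤}
Applying B2's transfer function to that IN value gives OUT[B2] (row B2 above).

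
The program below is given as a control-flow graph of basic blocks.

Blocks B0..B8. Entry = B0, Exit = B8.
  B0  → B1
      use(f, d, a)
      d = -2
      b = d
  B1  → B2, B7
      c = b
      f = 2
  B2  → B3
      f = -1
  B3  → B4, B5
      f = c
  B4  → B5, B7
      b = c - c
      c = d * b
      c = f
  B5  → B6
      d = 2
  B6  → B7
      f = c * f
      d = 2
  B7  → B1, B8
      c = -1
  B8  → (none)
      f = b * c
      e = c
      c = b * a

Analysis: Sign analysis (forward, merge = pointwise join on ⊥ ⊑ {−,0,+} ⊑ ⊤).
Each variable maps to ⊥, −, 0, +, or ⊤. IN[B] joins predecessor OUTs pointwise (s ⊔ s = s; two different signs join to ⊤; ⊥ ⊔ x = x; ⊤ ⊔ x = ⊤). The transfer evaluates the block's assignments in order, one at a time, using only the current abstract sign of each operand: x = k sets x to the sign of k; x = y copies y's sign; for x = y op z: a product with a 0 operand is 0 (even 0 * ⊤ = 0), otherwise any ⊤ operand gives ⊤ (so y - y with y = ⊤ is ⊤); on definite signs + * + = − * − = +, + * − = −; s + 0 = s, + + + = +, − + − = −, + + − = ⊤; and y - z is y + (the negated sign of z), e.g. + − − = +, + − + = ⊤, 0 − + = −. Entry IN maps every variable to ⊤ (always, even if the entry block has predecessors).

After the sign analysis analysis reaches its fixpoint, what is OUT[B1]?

Answer: {a: ⊤, b: ⊤, c: ⊤, d: ⊤, e: ⊤, f: +}

Trace:
Converged values:
  B0:   IN=(all ⊤)   OUT={b:-, d:-; rest ⊤}
  B1:   IN=(all ⊤)   OUT={f:+; rest ⊤}
  B2:   IN={f:+; rest ⊤}   OUT={f:-; rest ⊤}
  B3:   IN={f:-; rest ⊤}   OUT=(all ⊤)
  B4:   IN=(all ⊤)   OUT=(all ⊤)
  B5:   IN=(all ⊤)   OUT={d:+; rest ⊤}
  B6:   IN={d:+; rest ⊤}   OUT={d:+; rest ⊤}
  B7:   IN=(all ⊤)   OUT={c:-; rest ⊤}
  B8:   IN={c:-; rest ⊤}   OUT={e:-; rest ⊤}

Merge at B1: IN[B1] = OUT[B0] ⊔ OUT[B7] = {a: ⊤, b: ⊤, c: ⊤, d: ⊤, e: ⊤, f: ⊤}
Applying B1's transfer function to that IN value gives OUT[B1] (row B1 above).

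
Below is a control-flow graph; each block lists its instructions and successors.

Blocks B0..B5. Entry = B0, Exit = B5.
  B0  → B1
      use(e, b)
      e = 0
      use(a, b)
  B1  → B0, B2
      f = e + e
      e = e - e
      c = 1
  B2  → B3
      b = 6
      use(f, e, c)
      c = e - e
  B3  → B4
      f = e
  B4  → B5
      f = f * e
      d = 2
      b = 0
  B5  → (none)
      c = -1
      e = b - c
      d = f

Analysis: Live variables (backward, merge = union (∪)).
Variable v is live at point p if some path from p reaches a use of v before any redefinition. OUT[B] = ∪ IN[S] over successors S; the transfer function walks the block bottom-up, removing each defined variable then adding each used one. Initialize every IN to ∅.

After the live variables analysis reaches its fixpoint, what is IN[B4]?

Answer: {e, f}

Working:
Per-block solution:
  B0: | IN={a, b, e} | OUT={a, b, e}
  B1: | IN={a, b, e} | OUT={a, b, c, e, f}
  B2: | IN={c, e, f} | OUT={e}
  B3: | IN={e} | OUT={e, f}
  B4: | IN={e, f} | OUT={b, f}
  B5: | IN={b, f} | OUT={}

Merge at B4: OUT[B4] = IN[B5] = {b, f}
Applying B4's transfer function to that OUT value gives IN[B4] (row B4 above).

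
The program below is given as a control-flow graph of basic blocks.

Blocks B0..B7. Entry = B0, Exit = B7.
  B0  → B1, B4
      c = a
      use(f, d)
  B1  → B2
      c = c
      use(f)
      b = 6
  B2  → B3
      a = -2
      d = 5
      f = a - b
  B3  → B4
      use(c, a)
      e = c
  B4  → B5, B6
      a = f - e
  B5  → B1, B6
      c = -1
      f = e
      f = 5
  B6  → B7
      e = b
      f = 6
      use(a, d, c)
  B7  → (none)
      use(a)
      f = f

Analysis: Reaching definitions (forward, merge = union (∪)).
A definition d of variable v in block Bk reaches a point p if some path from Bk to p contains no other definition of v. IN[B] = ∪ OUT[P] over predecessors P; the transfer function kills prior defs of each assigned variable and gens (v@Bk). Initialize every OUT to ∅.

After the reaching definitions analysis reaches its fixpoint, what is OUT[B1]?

Converged values:
  B0:   IN={}   OUT={c@B0}
  B1:   IN={a@B4, b@B1, c@B0, c@B5, d@B2, e@B3, f@B5}   OUT={a@B4, b@B1, c@B1, d@B2, e@B3, f@B5}
  B2:   IN={a@B4, b@B1, c@B1, d@B2, e@B3, f@B5}   OUT={a@B2, b@B1, c@B1, d@B2, e@B3, f@B2}
  B3:   IN={a@B2, b@B1, c@B1, d@B2, e@B3, f@B2}   OUT={a@B2, b@B1, c@B1, d@B2, e@B3, f@B2}
  B4:   IN={a@B2, b@B1, c@B0, c@B1, d@B2, e@B3, f@B2}   OUT={a@B4, b@B1, c@B0, c@B1, d@B2, e@B3, f@B2}
  B5:   IN={a@B4, b@B1, c@B0, c@B1, d@B2, e@B3, f@B2}   OUT={a@B4, b@B1, c@B5, d@B2, e@B3, f@B5}
  B6:   IN={a@B4, b@B1, c@B0, c@B1, c@B5, d@B2, e@B3, f@B2, f@B5}   OUT={a@B4, b@B1, c@B0, c@B1, c@B5, d@B2, e@B6, f@B6}
  B7:   IN={a@B4, b@B1, c@B0, c@B1, c@B5, d@B2, e@B6, f@B6}   OUT={a@B4, b@B1, c@B0, c@B1, c@B5, d@B2, e@B6, f@B7}

Merge at B1: IN[B1] = OUT[B0] ⊔ OUT[B5] = {a@B4, b@B1, c@B0, c@B5, d@B2, e@B3, f@B5}
Applying B1's transfer function to that IN value gives OUT[B1] (row B1 above).

Answer: {a@B4, b@B1, c@B1, d@B2, e@B3, f@B5}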